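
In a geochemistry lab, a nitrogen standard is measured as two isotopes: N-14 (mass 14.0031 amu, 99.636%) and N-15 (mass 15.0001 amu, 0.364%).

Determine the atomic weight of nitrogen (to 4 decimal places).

The abundance-weighted mean is 0.99636 × 14.0031 + 0.00364 × 15.0001
= 13.95213 + 0.05460 = 14.00673 amu

14.0067 amu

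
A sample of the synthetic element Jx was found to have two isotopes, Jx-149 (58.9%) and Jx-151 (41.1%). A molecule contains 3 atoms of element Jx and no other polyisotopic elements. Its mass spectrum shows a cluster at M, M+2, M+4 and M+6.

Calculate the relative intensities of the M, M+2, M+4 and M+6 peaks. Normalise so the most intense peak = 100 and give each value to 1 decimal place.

47.8 : 100.0 : 69.8 : 16.2

Expanding (0.589 + 0.411)^3:
P(M) = 0.589^3 = 0.204336
P(M+2) = 3 × 0.589^2 × 0.411^1 = 0.427754
P(M+4) = 3 × 0.589^1 × 0.411^2 = 0.298483
P(M+6) = 0.411^3 = 0.069427
The M+2 peak is largest (0.427754); scaling to 100 gives 47.8 : 100.0 : 69.8 : 16.2.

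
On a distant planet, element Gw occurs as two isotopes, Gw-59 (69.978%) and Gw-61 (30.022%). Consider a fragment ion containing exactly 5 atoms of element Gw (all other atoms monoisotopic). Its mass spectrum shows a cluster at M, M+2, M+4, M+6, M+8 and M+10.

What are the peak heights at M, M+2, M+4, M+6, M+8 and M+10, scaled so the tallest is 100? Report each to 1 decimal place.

The 5 Gw atoms are independent, so intensities follow the terms of (0.69978 + 0.30022)^5.
P(M) = 0.69978^5 = 0.167806
P(M+2) = 5 × 0.69978^4 × 0.30022^1 = 0.359961
P(M+4) = 10 × 0.69978^3 × 0.30022^2 = 0.308862
P(M+6) = 10 × 0.69978^2 × 0.30022^3 = 0.132508
P(M+8) = 5 × 0.69978^1 × 0.30022^4 = 0.028424
P(M+10) = 0.30022^5 = 0.002439
The M+2 peak is largest (0.359961); scaling to 100 gives 46.6 : 100.0 : 85.8 : 36.8 : 7.9 : 0.7.

46.6 : 100.0 : 85.8 : 36.8 : 7.9 : 0.7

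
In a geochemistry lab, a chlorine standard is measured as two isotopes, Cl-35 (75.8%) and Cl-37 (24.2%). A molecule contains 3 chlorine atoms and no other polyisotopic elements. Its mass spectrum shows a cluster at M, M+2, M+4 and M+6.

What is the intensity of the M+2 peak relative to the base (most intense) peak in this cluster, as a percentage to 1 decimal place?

Binomial terms of (0.758 + 0.242)^3: M 0.4355, M+2 0.4171, M+4 0.1332, M+6 0.0142 → M is the base peak.
P(M) = C(3,0) × 0.758^3 × 0.242^0 = 1 × 0.43551951 × 1.0000 = 0.435520 (base)
P(M+2) = C(3,1) × 0.758^2 × 0.242^1 = 3 × 0.574564 × 0.2420 = 0.417133
Relative intensity = 0.417133 / 0.435520 × 100 = 95.8

95.8%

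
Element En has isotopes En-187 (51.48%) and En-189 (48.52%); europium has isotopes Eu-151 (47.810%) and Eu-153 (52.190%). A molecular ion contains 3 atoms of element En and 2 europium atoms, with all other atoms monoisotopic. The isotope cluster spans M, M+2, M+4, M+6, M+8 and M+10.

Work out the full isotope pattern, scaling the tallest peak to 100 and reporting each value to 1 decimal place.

10.0 : 50.0 : 100.0 : 100.0 : 49.9 : 9.9

Element En pattern (n=3): 0.1364318 : 0.38576171 : 0.36358117 : 0.11422532
Europium pattern (n=2): 0.22857961 : 0.49904078 : 0.27237961
Convolve the two distributions (both contribute in 2-u steps):
  M: 0.1364318×0.22857961 = 0.031186
  M+2: 0.1364318×0.49904078 + 0.38576171×0.22857961 = 0.156262
  M+4: 0.1364318×0.27237961 + 0.38576171×0.49904078 + 0.36358117×0.22857961 = 0.312779
  M+6: 0.38576171×0.27237961 + 0.36358117×0.49904078 + 0.11422532×0.22857961 = 0.312625
  M+8: 0.36358117×0.27237961 + 0.11422532×0.49904078 = 0.156035
  M+10: 0.11422532×0.27237961 = 0.031113
Scale to base peak (0.312779) = 100: 10.0 : 50.0 : 100.0 : 100.0 : 49.9 : 9.9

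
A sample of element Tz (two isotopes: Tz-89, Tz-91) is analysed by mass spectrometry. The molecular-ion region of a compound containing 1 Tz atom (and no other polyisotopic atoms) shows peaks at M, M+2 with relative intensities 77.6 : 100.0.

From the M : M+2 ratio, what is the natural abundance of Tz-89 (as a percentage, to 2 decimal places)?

Let p = fractional abundance of Tz-89. I(M+2)/I(M) = [C(1,1)·p^0·(1−p)] / p^1 = 1·(1−p)/p = 100.0/77.6 = 1.2887
(1−p)/p = 1.2887/1 = 1.2887  ⇒  p = 1/(1 + 1.2887) = 0.4369
Tz-89: 43.69%, Tz-91: 56.31%.

43.69%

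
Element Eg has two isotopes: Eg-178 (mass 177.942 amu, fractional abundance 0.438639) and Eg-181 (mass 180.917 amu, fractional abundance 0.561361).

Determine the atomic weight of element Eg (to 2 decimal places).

Average mass = Σ (abundance × isotope mass) = 0.438639 × 177.942 + 0.561361 × 180.917
= 78.0523 + 101.5597 = 179.6120 amu

179.61 amu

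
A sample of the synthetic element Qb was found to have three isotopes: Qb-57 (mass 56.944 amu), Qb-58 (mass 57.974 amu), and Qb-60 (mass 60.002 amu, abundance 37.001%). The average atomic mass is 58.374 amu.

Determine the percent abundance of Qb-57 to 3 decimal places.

Let x and y be the fractions of Qb-57 and Qb-58. Then x + y = 1 − 0.37001 = 0.62999 and 56.944x + 57.974y = 58.374 − 0.37001×60.002 = 36.17265998.
Substituting: 56.944x + 57.974(0.62999 − x) = 36.17265998
(56.944 − 57.974)x = -0.35038028  ⇒  x = 0.34018, y = 0.28981
Qb-57: 34.018%, Qb-58: 28.981%.

34.018%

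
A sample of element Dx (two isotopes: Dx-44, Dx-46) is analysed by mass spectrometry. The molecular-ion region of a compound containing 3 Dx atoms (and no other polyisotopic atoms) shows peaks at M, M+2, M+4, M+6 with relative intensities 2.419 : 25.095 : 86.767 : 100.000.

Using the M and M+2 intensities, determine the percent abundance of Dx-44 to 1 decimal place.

Write p for the Dx-44 fraction. I(M+2)/I(M) = [C(3,1)·p^2·(1−p)] / p^3 = 3·(1−p)/p = 25.095/2.419 = 10.3741
(1−p)/p = 10.3741/3 = 3.4580  ⇒  p = 1/(1 + 3.4580) = 0.2243
Dx-44: 22.4%, Dx-46: 77.6%.

22.4%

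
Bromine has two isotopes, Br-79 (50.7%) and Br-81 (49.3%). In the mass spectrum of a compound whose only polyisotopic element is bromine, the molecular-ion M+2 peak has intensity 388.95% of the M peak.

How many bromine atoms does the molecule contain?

4

For n independent Br atoms, I(M+2)/I(M) = n · (abundance Br-81) / (abundance Br-79) = n · 0.493/0.507.
n = 3.8895 × 0.507/0.493 = 4.00 ≈ 4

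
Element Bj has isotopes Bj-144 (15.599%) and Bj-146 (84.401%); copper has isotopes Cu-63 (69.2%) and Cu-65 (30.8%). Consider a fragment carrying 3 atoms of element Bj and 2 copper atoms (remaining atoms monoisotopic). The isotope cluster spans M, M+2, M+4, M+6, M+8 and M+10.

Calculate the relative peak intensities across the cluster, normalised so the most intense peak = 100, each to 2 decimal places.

0.42 : 7.14 : 42.73 : 100.00 : 66.06 : 13.09

Element Bj pattern (n=3): 0.00379569 : 0.06161158 : 0.33335978 : 0.60123295
Copper pattern (n=2): 0.478864 : 0.426272 : 0.094864
Convolve the two distributions (both contribute in 2-u steps):
  M: 0.00379569×0.478864 = 0.001818
  M+2: 0.00379569×0.426272 + 0.06161158×0.478864 = 0.031122
  M+4: 0.00379569×0.094864 + 0.06161158×0.426272 + 0.33335978×0.478864 = 0.186257
  M+6: 0.06161158×0.094864 + 0.33335978×0.426272 + 0.60123295×0.478864 = 0.435855
  M+8: 0.33335978×0.094864 + 0.60123295×0.426272 = 0.287913
  M+10: 0.60123295×0.094864 = 0.057035
Scale to base peak (0.435855) = 100: 0.42 : 7.14 : 42.73 : 100.00 : 66.06 : 13.09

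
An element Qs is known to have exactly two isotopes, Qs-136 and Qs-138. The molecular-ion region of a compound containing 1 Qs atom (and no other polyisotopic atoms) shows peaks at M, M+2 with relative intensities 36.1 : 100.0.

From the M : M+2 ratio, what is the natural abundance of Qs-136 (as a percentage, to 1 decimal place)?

Let p = fractional abundance of Qs-136. I(M+2)/I(M) = [C(1,1)·p^0·(1−p)] / p^1 = 1·(1−p)/p = 100.0/36.1 = 2.7701
(1−p)/p = 2.7701/1 = 2.7701  ⇒  p = 1/(1 + 2.7701) = 0.2652
Qs-136: 26.5%, Qs-138: 73.5%.

26.5%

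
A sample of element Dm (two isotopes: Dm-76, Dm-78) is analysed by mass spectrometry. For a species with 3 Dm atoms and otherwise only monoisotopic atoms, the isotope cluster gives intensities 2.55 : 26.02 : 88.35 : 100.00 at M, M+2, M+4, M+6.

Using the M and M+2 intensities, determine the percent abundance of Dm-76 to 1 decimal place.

Write p for the Dm-76 fraction. I(M+2)/I(M) = [C(3,1)·p^2·(1−p)] / p^3 = 3·(1−p)/p = 26.02/2.55 = 10.2039
(1−p)/p = 10.2039/3 = 3.4013  ⇒  p = 1/(1 + 3.4013) = 0.2272
Dm-76: 22.7%, Dm-78: 77.3%.

22.7%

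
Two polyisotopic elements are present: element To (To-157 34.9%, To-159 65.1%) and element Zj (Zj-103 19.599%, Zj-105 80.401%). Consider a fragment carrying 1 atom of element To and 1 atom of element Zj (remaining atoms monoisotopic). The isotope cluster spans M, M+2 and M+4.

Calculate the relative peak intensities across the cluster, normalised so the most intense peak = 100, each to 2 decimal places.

13.07 : 77.99 : 100.00

Element To pattern (n=1): 0.3490 : 0.6510
Element Zj pattern (n=1): 0.19599 : 0.80401
Convolve the two distributions (both contribute in 2-u steps):
  M: 0.3490×0.19599 = 0.068401
  M+2: 0.3490×0.80401 + 0.6510×0.19599 = 0.408189
  M+4: 0.6510×0.80401 = 0.523411
Scale to base peak (0.523411) = 100: 13.07 : 77.99 : 100.00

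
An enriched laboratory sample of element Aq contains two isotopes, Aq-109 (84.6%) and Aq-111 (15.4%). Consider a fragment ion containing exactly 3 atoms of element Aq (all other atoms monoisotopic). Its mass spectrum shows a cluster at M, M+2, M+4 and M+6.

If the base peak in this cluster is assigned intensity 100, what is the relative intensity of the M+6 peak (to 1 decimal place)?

Term probabilities: M 0.6055, M+2 0.3307, M+4 0.0602, M+6 0.0037. Base peak = M.
P(M) = C(3,0) × 0.846^3 × 0.154^0 = 1 × 0.60549574 × 1.0000 = 0.605496 (base)
P(M+6) = C(3,3) × 0.846^0 × 0.154^3 = 1 × 1.0000 × 0.00365226 = 0.003652
Relative intensity = 0.003652 / 0.605496 × 100 = 0.6

0.6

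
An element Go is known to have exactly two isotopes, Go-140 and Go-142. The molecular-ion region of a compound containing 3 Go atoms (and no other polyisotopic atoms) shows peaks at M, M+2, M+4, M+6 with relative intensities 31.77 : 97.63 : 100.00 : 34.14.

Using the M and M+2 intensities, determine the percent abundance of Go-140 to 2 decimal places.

Write p for the Go-140 fraction. I(M+2)/I(M) = [C(3,1)·p^2·(1−p)] / p^3 = 3·(1−p)/p = 97.63/31.77 = 3.0730
(1−p)/p = 3.0730/3 = 1.0243  ⇒  p = 1/(1 + 1.0243) = 0.4940
Go-140: 49.40%, Go-142: 50.60%.

49.40%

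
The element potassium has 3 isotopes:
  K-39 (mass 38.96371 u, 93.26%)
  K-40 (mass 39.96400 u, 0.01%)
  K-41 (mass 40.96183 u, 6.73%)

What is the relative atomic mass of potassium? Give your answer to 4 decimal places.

39.0983 u

Ar = Σ fᵢ·mᵢ = 0.9326 × 38.96371 + 0.0001 × 39.96400 + 0.0673 × 40.96183
= 36.337556 + 0.003996 + 2.756731 = 39.098283 u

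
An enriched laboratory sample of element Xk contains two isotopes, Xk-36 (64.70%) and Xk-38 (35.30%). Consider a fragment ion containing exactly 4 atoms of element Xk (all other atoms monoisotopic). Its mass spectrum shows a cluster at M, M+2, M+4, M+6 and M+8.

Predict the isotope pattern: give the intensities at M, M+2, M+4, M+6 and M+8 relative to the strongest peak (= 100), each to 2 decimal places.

45.82 : 100.00 : 81.84 : 29.77 : 4.06

Each Xk atom is independently Xk-36 (p = 0.6470) or Xk-38 (q = 0.3530); the cluster is the binomial expansion (p + q)^4.
P(M) = 0.6470^4 = 0.175233
P(M+2) = 4 × 0.6470^3 × 0.3530^1 = 0.382426
P(M+4) = 6 × 0.6470^2 × 0.3530^2 = 0.312975
P(M+6) = 4 × 0.6470^1 × 0.3530^3 = 0.113838
P(M+8) = 0.3530^4 = 0.015527
The M+2 peak is largest (0.382426); scaling to 100 gives 45.82 : 100.00 : 81.84 : 29.77 : 4.06.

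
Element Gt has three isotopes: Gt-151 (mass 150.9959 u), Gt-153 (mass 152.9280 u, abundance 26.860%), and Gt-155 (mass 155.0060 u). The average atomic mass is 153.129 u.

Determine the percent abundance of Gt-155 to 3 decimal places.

The remaining 73.140% is split between Gt-151 (fraction x) and Gt-155 (fraction 0.73140 − x).
Substituting: 150.9959x + 155.0060(0.73140 − x) = 112.0525392
(150.9959 − 155.0060)x = -1.3188492  ⇒  x = 0.32888, y = 0.40252
Gt-151: 32.888%, Gt-155: 40.252%.

40.252%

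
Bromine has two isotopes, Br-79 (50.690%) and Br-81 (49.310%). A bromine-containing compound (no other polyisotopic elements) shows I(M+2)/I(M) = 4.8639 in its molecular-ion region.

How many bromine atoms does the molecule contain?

5

With n Br atoms, P(M+2)/P(M) = C(n,1)·p^(n−1)q / p^n = n·q/p = n · 0.49310/0.50690.
n = 4.8639 × 0.50690/0.49310 = 5.00 ≈ 5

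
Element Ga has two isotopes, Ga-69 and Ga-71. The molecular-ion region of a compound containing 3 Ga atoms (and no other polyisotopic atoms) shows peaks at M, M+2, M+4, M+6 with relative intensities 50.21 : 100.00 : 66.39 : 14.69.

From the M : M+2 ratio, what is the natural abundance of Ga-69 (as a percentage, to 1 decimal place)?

60.1%

If p is the fraction of Ga that is Ga-69, then I(M+2)/I(M) = [C(3,1)·p^2·(1−p)] / p^3 = 3·(1−p)/p = 100.00/50.21 = 1.9916
(1−p)/p = 1.9916/3 = 0.6639  ⇒  p = 1/(1 + 0.6639) = 0.6010
Ga-69: 60.1%, Ga-71: 39.9%.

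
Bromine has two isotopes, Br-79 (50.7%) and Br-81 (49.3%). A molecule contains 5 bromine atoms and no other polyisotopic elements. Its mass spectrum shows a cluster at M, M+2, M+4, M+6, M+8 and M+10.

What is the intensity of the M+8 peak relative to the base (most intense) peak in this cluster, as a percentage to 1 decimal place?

47.3%

(0.507 + 0.493)^5 gives M 0.0335, M+2 0.1629, M+4 0.3168, M+6 0.3080, M+8 0.1497, M+10 0.0291; the largest is M+4.
P(M+4) = C(5,2) × 0.507^3 × 0.493^2 = 10 × 0.13032384 × 0.243049 = 0.316751 (base)
P(M+8) = C(5,4) × 0.507^1 × 0.493^4 = 5 × 0.5070 × 0.05907282 = 0.149750
Relative intensity = 0.149750 / 0.316751 × 100 = 47.3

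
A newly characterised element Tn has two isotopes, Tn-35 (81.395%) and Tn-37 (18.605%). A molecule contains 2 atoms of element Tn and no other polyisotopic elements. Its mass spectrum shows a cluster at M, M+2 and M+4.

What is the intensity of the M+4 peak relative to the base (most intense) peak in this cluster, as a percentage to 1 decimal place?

5.2%

Term probabilities: M 0.6625, M+2 0.3029, M+4 0.0346. Base peak = M.
P(M) = C(2,0) × 0.81395^2 × 0.18605^0 = 1 × 0.6625146 × 1.0000 = 0.662515 (base)
P(M+4) = C(2,2) × 0.81395^0 × 0.18605^2 = 1 × 1.0000 × 0.0346146 = 0.034615
Relative intensity = 0.034615 / 0.662515 × 100 = 5.2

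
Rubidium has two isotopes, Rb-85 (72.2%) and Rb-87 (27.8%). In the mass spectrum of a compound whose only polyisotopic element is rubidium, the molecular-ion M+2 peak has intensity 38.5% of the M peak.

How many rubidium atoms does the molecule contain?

1

The M+2/M ratio from n Rb atoms is n · q/p = n · 0.278/0.722.
n = 0.385 × 0.722/0.278 = 1.00 ≈ 1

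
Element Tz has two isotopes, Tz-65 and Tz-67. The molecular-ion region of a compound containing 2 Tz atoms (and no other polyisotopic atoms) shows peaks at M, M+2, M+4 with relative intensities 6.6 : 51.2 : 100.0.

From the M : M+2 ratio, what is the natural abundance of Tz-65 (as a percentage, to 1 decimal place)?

20.5%

Let p = fractional abundance of Tz-65. I(M+2)/I(M) = [C(2,1)·p^1·(1−p)] / p^2 = 2·(1−p)/p = 51.2/6.6 = 7.7576
(1−p)/p = 7.7576/2 = 3.8788  ⇒  p = 1/(1 + 3.8788) = 0.2050
Tz-65: 20.5%, Tz-67: 79.5%.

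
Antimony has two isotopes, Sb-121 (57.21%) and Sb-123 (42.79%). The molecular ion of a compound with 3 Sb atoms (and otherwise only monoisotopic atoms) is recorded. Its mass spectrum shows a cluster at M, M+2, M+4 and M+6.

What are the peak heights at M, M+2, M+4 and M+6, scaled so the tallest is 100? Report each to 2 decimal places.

44.57 : 100.00 : 74.79 : 18.65

The 3 Sb atoms are independent, so intensities follow the terms of (0.5721 + 0.4279)^3.
P(M) = 0.5721^3 = 0.187247
P(M+2) = 3 × 0.5721^2 × 0.4279^1 = 0.420153
P(M+4) = 3 × 0.5721^1 × 0.4279^2 = 0.314252
P(M+6) = 0.4279^3 = 0.078348
The M+2 peak is largest (0.420153); scaling to 100 gives 44.57 : 100.00 : 74.79 : 18.65.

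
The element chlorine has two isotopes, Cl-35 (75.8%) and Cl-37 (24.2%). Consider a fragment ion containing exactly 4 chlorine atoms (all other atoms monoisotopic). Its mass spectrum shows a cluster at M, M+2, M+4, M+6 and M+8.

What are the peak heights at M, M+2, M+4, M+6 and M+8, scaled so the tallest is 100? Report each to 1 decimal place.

78.3 : 100.0 : 47.9 : 10.2 : 0.8

Expanding (0.758 + 0.242)^4:
P(M) = 0.758^4 = 0.330124
P(M+2) = 4 × 0.758^3 × 0.242^1 = 0.421583
P(M+4) = 6 × 0.758^2 × 0.242^2 = 0.201893
P(M+6) = 4 × 0.758^1 × 0.242^3 = 0.042971
P(M+8) = 0.242^4 = 0.003430
The M+2 peak is largest (0.421583); scaling to 100 gives 78.3 : 100.0 : 47.9 : 10.2 : 0.8.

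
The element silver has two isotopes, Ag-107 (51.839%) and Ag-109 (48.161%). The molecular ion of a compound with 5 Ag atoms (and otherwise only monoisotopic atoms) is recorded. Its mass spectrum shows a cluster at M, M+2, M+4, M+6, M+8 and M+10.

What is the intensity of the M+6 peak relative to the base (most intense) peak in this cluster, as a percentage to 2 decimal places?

92.90%

Binomial terms of (0.51839 + 0.48161)^5: M 0.0374, M+2 0.1739, M+4 0.3231, M+6 0.3002, M+8 0.1394, M+10 0.0259 → M+4 is the base peak.
P(M+4) = C(5,2) × 0.51839^3 × 0.48161^2 = 10 × 0.13930601 × 0.23194819 = 0.323118 (base)
P(M+6) = C(5,3) × 0.51839^2 × 0.48161^3 = 10 × 0.26872819 × 0.11170857 = 0.300192
Relative intensity = 0.300192 / 0.323118 × 100 = 92.90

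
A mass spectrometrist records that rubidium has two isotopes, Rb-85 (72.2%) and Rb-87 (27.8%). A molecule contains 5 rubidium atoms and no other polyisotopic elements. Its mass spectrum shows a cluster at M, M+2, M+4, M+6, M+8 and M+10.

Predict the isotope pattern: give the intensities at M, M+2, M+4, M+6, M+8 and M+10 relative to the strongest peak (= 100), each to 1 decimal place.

51.9 : 100.0 : 77.0 : 29.7 : 5.7 : 0.4

Expanding (0.722 + 0.278)^5:
P(M) = 0.722^5 = 0.196194
P(M+2) = 5 × 0.722^4 × 0.278^1 = 0.377714
P(M+4) = 10 × 0.722^3 × 0.278^2 = 0.290872
P(M+6) = 10 × 0.722^2 × 0.278^3 = 0.111998
P(M+8) = 5 × 0.722^1 × 0.278^4 = 0.021562
P(M+10) = 0.278^5 = 0.001660
The M+2 peak is largest (0.377714); scaling to 100 gives 51.9 : 100.0 : 77.0 : 29.7 : 5.7 : 0.4.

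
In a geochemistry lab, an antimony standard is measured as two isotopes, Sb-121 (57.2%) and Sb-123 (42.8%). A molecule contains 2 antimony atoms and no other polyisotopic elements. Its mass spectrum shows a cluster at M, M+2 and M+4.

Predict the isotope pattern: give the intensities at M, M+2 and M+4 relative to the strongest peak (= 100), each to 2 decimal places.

Expanding (0.572 + 0.428)^2:
P(M) = 0.572^2 = 0.327184
P(M+2) = 2 × 0.572^1 × 0.428^1 = 0.489632
P(M+4) = 0.428^2 = 0.183184
The M+2 peak is largest (0.489632); scaling to 100 gives 66.82 : 100.00 : 37.41.

66.82 : 100.00 : 37.41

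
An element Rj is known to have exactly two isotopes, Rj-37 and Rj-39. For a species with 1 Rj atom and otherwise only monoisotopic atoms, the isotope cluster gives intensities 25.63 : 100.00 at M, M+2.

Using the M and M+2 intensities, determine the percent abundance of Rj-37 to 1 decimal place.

20.4%

If p is the fraction of Rj that is Rj-37, then I(M+2)/I(M) = [C(1,1)·p^0·(1−p)] / p^1 = 1·(1−p)/p = 100.00/25.63 = 3.9017
(1−p)/p = 3.9017/1 = 3.9017  ⇒  p = 1/(1 + 3.9017) = 0.2040
Rj-37: 20.4%, Rj-39: 79.6%.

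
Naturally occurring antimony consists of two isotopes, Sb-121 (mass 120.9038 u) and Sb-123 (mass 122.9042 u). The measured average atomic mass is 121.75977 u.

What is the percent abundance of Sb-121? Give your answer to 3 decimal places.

Let x be the fractional abundance of Sb-121; then Sb-123 has abundance 1 − x.
120.9038·x + 122.9042·(1 − x) = 121.75977
(120.9038 − 122.9042)·x = 121.75977 − 122.9042
x = -1.14443 / -2.0004 = 0.57210 → 57.210% Sb-121, 42.790% Sb-123.

57.210%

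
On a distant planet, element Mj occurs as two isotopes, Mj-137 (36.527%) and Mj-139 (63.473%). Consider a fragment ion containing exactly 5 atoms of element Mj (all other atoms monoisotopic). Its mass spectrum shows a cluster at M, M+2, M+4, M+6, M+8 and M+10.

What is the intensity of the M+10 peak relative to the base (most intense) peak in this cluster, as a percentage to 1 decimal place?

Binomial terms of (0.36527 + 0.63473)^5: M 0.0065, M+2 0.0565, M+4 0.1963, M+6 0.3412, M+8 0.2964, M+10 0.1030 → M+6 is the base peak.
P(M+6) = C(5,3) × 0.36527^2 × 0.63473^3 = 10 × 0.13342217 × 0.2557214 = 0.341189 (base)
P(M+10) = C(5,5) × 0.36527^0 × 0.63473^5 = 1 × 1.0000 × 0.10302559 = 0.103026
Relative intensity = 0.103026 / 0.341189 × 100 = 30.2

30.2%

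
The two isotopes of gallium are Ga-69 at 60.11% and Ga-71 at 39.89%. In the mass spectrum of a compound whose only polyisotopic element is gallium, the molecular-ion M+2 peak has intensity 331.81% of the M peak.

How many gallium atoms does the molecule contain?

5

The M+2/M ratio from n Ga atoms is n · q/p = n · 0.3989/0.6011.
n = 3.3181 × 0.6011/0.3989 = 5.00 ≈ 5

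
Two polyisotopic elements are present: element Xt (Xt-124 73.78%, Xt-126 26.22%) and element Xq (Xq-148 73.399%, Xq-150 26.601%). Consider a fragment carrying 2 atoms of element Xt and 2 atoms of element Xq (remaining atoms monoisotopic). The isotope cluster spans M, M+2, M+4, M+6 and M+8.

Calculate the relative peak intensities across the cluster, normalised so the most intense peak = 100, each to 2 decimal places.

69.66 : 100.00 : 53.83 : 12.88 : 1.16

Element Xt pattern (n=2): 0.54434884 : 0.38690232 : 0.06874884
Element Xq pattern (n=2): 0.53874132 : 0.39049736 : 0.07076132
Convolve the two distributions (both contribute in 2-u steps):
  M: 0.54434884×0.53874132 = 0.293263
  M+2: 0.54434884×0.39049736 + 0.38690232×0.53874132 = 0.421007
  M+4: 0.54434884×0.07076132 + 0.38690232×0.39049736 + 0.06874884×0.53874132 = 0.226641
  M+6: 0.38690232×0.07076132 + 0.06874884×0.39049736 = 0.054224
  M+8: 0.06874884×0.07076132 = 0.004865
Scale to base peak (0.421007) = 100: 69.66 : 100.00 : 53.83 : 12.88 : 1.16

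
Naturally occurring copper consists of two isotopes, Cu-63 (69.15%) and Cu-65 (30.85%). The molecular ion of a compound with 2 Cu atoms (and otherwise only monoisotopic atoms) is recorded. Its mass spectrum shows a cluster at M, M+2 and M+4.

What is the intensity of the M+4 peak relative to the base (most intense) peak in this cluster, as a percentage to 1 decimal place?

19.9%

Term probabilities: M 0.4782, M+2 0.4267, M+4 0.0952. Base peak = M.
P(M) = C(2,0) × 0.6915^2 × 0.3085^0 = 1 × 0.47817225 × 1.0000 = 0.478172 (base)
P(M+4) = C(2,2) × 0.6915^0 × 0.3085^2 = 1 × 1.0000 × 0.09517225 = 0.095172
Relative intensity = 0.095172 / 0.478172 × 100 = 19.9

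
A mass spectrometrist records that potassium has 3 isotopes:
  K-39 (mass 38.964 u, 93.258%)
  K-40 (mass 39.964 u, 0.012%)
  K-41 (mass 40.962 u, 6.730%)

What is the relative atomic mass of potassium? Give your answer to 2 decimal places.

39.10 u

Average mass = Σ (abundance × isotope mass) = 0.93258 × 38.964 + 0.00012 × 39.964 + 0.06730 × 40.962
= 36.3370 + 0.0048 + 2.7567 = 39.0985 u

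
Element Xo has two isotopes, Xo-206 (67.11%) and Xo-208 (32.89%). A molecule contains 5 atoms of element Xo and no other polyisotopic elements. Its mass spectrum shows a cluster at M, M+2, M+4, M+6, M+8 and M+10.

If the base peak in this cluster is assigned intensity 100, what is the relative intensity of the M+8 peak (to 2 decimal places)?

Term probabilities: M 0.1361, M+2 0.3336, M+4 0.3270, M+6 0.1602, M+8 0.0393, M+10 0.0038. Base peak = M+2.
P(M+2) = C(5,1) × 0.6711^4 × 0.3289^1 = 5 × 0.20283783 × 0.3289 = 0.333567 (base)
P(M+8) = C(5,4) × 0.6711^1 × 0.3289^4 = 5 × 0.6711 × 0.01170188 = 0.039266
Relative intensity = 0.039266 / 0.333567 × 100 = 11.77

11.77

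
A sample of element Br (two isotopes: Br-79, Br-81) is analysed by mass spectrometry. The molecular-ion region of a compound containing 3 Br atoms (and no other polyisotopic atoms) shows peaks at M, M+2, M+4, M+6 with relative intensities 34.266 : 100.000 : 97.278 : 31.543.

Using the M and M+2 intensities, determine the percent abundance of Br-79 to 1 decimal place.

50.7%

If p is the fraction of Br that is Br-79, then I(M+2)/I(M) = [C(3,1)·p^2·(1−p)] / p^3 = 3·(1−p)/p = 100.000/34.266 = 2.9183
(1−p)/p = 2.9183/3 = 0.9728  ⇒  p = 1/(1 + 0.9728) = 0.5069
Br-79: 50.7%, Br-81: 49.3%.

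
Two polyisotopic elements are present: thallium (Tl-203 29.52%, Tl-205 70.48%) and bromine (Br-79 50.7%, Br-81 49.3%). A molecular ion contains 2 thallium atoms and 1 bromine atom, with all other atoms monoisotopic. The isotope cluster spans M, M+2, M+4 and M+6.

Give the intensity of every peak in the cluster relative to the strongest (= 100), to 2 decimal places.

9.67 : 55.57 : 100.00 : 53.59

Thallium pattern (n=2): 0.08714304 : 0.41611392 : 0.49674304
Bromine pattern (n=1): 0.5070 : 0.4930
Convolve the two distributions (both contribute in 2-u steps):
  M: 0.08714304×0.5070 = 0.044182
  M+2: 0.08714304×0.4930 + 0.41611392×0.5070 = 0.253931
  M+4: 0.41611392×0.4930 + 0.49674304×0.5070 = 0.456993
  M+6: 0.49674304×0.4930 = 0.244894
Scale to base peak (0.456993) = 100: 9.67 : 55.57 : 100.00 : 53.59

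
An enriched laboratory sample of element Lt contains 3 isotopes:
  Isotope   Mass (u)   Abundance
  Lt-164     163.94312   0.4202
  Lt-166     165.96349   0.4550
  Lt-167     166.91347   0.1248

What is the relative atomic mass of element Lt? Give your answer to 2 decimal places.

165.23 u

Average mass = Σ (abundance × isotope mass) = 0.4202 × 163.94312 + 0.4550 × 165.96349 + 0.1248 × 166.91347
= 68.888899 + 75.513388 + 20.830801 = 165.233088 u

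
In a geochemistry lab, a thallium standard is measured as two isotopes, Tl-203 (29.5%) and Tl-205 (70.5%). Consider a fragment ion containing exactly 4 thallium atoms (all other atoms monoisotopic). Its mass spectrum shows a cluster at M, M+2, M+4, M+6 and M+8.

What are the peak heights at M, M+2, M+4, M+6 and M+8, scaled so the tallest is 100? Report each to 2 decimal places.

Each Tl atom is independently Tl-203 (p = 0.295) or Tl-205 (q = 0.705); the cluster is the binomial expansion (p + q)^4.
P(M) = 0.295^4 = 0.007573
P(M+2) = 4 × 0.295^3 × 0.705^1 = 0.072396
P(M+4) = 6 × 0.295^2 × 0.705^2 = 0.259522
P(M+6) = 4 × 0.295^1 × 0.705^3 = 0.413475
P(M+8) = 0.705^4 = 0.247034
The M+6 peak is largest (0.413475); scaling to 100 gives 1.83 : 17.51 : 62.77 : 100.00 : 59.75.

1.83 : 17.51 : 62.77 : 100.00 : 59.75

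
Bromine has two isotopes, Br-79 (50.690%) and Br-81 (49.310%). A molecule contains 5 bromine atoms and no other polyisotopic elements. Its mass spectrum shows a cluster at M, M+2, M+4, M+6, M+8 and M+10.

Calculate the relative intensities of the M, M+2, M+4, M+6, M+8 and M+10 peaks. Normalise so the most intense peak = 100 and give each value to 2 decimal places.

Expanding (0.50690 + 0.49310)^5:
P(M) = 0.50690^5 = 0.033467
P(M+2) = 5 × 0.50690^4 × 0.49310^1 = 0.162777
P(M+4) = 10 × 0.50690^3 × 0.49310^2 = 0.316692
P(M+6) = 10 × 0.50690^2 × 0.49310^3 = 0.308070
P(M+8) = 5 × 0.50690^1 × 0.49310^4 = 0.149842
P(M+10) = 0.49310^5 = 0.029152
The M+4 peak is largest (0.316692); scaling to 100 gives 10.57 : 51.40 : 100.00 : 97.28 : 47.31 : 9.21.

10.57 : 51.40 : 100.00 : 97.28 : 47.31 : 9.21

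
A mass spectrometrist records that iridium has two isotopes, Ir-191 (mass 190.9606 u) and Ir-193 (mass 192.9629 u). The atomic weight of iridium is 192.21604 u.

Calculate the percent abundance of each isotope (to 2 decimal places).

With x = fraction of Ir-191 (so Ir-193 is 1 − x):
190.9606·x + 192.9629·(1 − x) = 192.21604
(190.9606 − 192.9629)·x = 192.21604 − 192.9629
x = -0.74686 / -2.0023 = 0.37300 → 37.30% Ir-191, 62.70% Ir-193.

Ir-191: 37.30%, Ir-193: 62.70%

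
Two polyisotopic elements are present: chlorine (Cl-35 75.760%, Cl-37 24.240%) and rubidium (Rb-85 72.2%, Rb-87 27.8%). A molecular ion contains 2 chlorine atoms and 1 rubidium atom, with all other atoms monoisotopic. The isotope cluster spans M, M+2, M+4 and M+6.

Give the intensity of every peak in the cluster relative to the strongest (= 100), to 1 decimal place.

97.6 : 100.0 : 34.0 : 3.8

Chlorine pattern (n=2): 0.57395776 : 0.36728448 : 0.05875776
Rubidium pattern (n=1): 0.7220 : 0.2780
Convolve the two distributions (both contribute in 2-u steps):
  M: 0.57395776×0.7220 = 0.414398
  M+2: 0.57395776×0.2780 + 0.36728448×0.7220 = 0.424740
  M+4: 0.36728448×0.2780 + 0.05875776×0.7220 = 0.144528
  M+6: 0.05875776×0.2780 = 0.016335
Scale to base peak (0.424740) = 100: 97.6 : 100.0 : 34.0 : 3.8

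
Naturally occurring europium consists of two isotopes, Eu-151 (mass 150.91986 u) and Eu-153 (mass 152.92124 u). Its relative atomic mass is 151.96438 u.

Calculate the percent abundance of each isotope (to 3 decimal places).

With x = fraction of Eu-151 (so Eu-153 is 1 − x):
150.91986·x + 152.92124·(1 − x) = 151.96438
(150.91986 − 152.92124)·x = 151.96438 − 152.92124
x = -0.95686 / -2.00138 = 0.47810 → 47.810% Eu-151, 52.190% Eu-153.

Eu-151: 47.810%, Eu-153: 52.190%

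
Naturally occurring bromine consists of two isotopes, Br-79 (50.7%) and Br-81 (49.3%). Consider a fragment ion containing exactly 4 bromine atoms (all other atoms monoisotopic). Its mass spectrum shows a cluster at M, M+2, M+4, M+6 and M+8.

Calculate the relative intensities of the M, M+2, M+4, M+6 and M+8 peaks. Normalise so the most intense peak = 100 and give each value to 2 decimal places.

Expanding (0.507 + 0.493)^4:
P(M) = 0.507^4 = 0.066074
P(M+2) = 4 × 0.507^3 × 0.493^1 = 0.256999
P(M+4) = 6 × 0.507^2 × 0.493^2 = 0.374853
P(M+6) = 4 × 0.507^1 × 0.493^3 = 0.243001
P(M+8) = 0.493^4 = 0.059073
The M+4 peak is largest (0.374853); scaling to 100 gives 17.63 : 68.56 : 100.00 : 64.83 : 15.76.

17.63 : 68.56 : 100.00 : 64.83 : 15.76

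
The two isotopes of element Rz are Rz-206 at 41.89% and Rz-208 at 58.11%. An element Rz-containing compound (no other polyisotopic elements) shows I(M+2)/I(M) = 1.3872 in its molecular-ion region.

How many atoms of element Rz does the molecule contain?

1

For n independent Rz atoms, I(M+2)/I(M) = n · (abundance Rz-208) / (abundance Rz-206) = n · 0.5811/0.4189.
n = 1.3872 × 0.4189/0.5811 = 1.00 ≈ 1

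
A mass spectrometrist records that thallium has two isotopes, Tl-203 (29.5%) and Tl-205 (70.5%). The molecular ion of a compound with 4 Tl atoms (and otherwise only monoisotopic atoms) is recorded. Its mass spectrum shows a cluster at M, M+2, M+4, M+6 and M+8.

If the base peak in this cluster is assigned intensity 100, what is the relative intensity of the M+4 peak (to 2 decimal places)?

62.77

Binomial terms of (0.295 + 0.705)^4: M 0.0076, M+2 0.0724, M+4 0.2595, M+6 0.4135, M+8 0.2470 → M+6 is the base peak.
P(M+6) = C(4,3) × 0.295^1 × 0.705^3 = 4 × 0.2950 × 0.35040263 = 0.413475 (base)
P(M+4) = C(4,2) × 0.295^2 × 0.705^2 = 6 × 0.087025 × 0.497025 = 0.259522
Relative intensity = 0.259522 / 0.413475 × 100 = 62.77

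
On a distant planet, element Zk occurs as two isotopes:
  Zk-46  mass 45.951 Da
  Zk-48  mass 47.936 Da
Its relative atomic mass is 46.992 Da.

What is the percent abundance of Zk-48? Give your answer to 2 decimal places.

Writing the weighted mean with unknown fraction x of Zk-46:
45.951·x + 47.936·(1 − x) = 46.992
(45.951 − 47.936)·x = 46.992 − 47.936
x = -0.944 / -1.985 = 0.47557 → 47.56% Zk-46, 52.44% Zk-48.

52.44%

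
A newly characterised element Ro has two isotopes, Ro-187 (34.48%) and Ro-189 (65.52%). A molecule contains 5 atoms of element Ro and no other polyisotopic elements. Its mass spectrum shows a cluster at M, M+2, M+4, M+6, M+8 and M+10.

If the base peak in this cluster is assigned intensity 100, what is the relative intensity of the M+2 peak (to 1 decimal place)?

Binomial terms of (0.3448 + 0.6552)^5: M 0.0049, M+2 0.0463, M+4 0.1760, M+6 0.3344, M+8 0.3177, M+10 0.1207 → M+6 is the base peak.
P(M+6) = C(5,3) × 0.3448^2 × 0.6552^3 = 10 × 0.11888704 × 0.28126887 = 0.334392 (base)
P(M+2) = C(5,1) × 0.3448^4 × 0.6552^1 = 5 × 0.01413413 × 0.6552 = 0.046303
Relative intensity = 0.046303 / 0.334392 × 100 = 13.8

13.8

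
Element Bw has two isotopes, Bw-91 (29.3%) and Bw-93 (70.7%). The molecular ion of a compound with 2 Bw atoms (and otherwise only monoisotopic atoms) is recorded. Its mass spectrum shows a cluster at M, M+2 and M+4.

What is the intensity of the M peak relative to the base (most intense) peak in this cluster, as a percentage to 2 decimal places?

17.17%

Term probabilities: M 0.0858, M+2 0.4143, M+4 0.4998. Base peak = M+4.
P(M+4) = C(2,2) × 0.293^0 × 0.707^2 = 1 × 1.0000 × 0.499849 = 0.499849 (base)
P(M) = C(2,0) × 0.293^2 × 0.707^0 = 1 × 0.085849 × 1.0000 = 0.085849
Relative intensity = 0.085849 / 0.499849 × 100 = 17.17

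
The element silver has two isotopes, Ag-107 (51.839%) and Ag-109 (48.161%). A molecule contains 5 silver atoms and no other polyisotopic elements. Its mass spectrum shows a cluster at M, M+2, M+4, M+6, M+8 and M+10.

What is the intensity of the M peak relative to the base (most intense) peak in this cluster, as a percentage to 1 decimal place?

Binomial terms of (0.51839 + 0.48161)^5: M 0.0374, M+2 0.1739, M+4 0.3231, M+6 0.3002, M+8 0.1394, M+10 0.0259 → M+4 is the base peak.
P(M+4) = C(5,2) × 0.51839^3 × 0.48161^2 = 10 × 0.13930601 × 0.23194819 = 0.323118 (base)
P(M) = C(5,0) × 0.51839^5 × 0.48161^0 = 1 × 0.03743545 × 1.0000 = 0.037435
Relative intensity = 0.037435 / 0.323118 × 100 = 11.6

11.6%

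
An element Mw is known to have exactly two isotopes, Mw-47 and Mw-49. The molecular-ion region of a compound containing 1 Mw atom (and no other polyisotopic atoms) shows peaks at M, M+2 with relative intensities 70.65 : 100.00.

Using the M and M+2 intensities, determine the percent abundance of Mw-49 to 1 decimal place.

58.6%

Write p for the Mw-47 fraction. I(M+2)/I(M) = [C(1,1)·p^0·(1−p)] / p^1 = 1·(1−p)/p = 100.00/70.65 = 1.4154
(1−p)/p = 1.4154/1 = 1.4154  ⇒  p = 1/(1 + 1.4154) = 0.4140
Mw-47: 41.4%, Mw-49: 58.6%.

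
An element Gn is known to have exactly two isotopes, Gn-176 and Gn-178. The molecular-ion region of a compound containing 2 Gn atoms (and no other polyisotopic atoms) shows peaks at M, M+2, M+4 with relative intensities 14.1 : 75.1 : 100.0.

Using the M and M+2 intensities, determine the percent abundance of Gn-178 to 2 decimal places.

Let p = fractional abundance of Gn-176. I(M+2)/I(M) = [C(2,1)·p^1·(1−p)] / p^2 = 2·(1−p)/p = 75.1/14.1 = 5.3262
(1−p)/p = 5.3262/2 = 2.6631  ⇒  p = 1/(1 + 2.6631) = 0.2730
Gn-176: 27.30%, Gn-178: 72.70%.

72.70%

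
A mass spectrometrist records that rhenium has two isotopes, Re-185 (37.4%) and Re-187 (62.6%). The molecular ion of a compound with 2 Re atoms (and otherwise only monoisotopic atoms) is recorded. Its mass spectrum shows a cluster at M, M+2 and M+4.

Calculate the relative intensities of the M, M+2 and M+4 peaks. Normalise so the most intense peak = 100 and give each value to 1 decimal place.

The 2 Re atoms are independent, so intensities follow the terms of (0.374 + 0.626)^2.
P(M) = 0.374^2 = 0.139876
P(M+2) = 2 × 0.374^1 × 0.626^1 = 0.468248
P(M+4) = 0.626^2 = 0.391876
The M+2 peak is largest (0.468248); scaling to 100 gives 29.9 : 100.0 : 83.7.

29.9 : 100.0 : 83.7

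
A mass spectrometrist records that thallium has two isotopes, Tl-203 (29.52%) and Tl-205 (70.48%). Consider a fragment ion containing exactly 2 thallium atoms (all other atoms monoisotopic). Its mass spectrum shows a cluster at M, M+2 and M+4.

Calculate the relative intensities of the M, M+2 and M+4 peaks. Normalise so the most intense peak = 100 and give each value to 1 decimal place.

17.5 : 83.8 : 100.0

The 2 Tl atoms are independent, so intensities follow the terms of (0.2952 + 0.7048)^2.
P(M) = 0.2952^2 = 0.087143
P(M+2) = 2 × 0.2952^1 × 0.7048^1 = 0.416114
P(M+4) = 0.7048^2 = 0.496743
The M+4 peak is largest (0.496743); scaling to 100 gives 17.5 : 83.8 : 100.0.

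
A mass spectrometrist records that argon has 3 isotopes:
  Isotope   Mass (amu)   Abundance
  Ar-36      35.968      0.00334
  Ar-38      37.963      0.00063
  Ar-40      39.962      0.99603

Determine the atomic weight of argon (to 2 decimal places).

39.95 amu

Average mass = Σ (abundance × isotope mass) = 0.00334 × 35.968 + 0.00063 × 37.963 + 0.99603 × 39.962
= 0.1201 + 0.0239 + 39.8034 = 39.9474 amu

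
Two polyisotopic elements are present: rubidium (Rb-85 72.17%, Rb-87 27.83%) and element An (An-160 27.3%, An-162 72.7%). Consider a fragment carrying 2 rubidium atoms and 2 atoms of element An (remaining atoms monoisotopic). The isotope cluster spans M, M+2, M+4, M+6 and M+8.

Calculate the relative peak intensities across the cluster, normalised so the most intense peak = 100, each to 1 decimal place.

8.8 : 53.7 : 100.0 : 55.2 : 9.3

Rubidium pattern (n=2): 0.52085089 : 0.40169822 : 0.07745089
Element An pattern (n=2): 0.074529 : 0.396942 : 0.528529
Convolve the two distributions (both contribute in 2-u steps):
  M: 0.52085089×0.074529 = 0.038818
  M+2: 0.52085089×0.396942 + 0.40169822×0.074529 = 0.236686
  M+4: 0.52085089×0.528529 + 0.40169822×0.396942 + 0.07745089×0.074529 = 0.440508
  M+6: 0.40169822×0.528529 + 0.07745089×0.396942 = 0.243053
  M+8: 0.07745089×0.528529 = 0.040935
Scale to base peak (0.440508) = 100: 8.8 : 53.7 : 100.0 : 55.2 : 9.3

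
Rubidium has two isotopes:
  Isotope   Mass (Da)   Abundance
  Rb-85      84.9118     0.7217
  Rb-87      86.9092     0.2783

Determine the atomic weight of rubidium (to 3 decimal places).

The abundance-weighted mean is 0.7217 × 84.9118 + 0.2783 × 86.9092
= 61.28085 + 24.18683 = 85.46768 Da

85.468 Da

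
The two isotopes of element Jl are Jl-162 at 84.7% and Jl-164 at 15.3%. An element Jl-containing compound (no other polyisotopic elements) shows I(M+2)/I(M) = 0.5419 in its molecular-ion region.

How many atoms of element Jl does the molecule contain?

The M+2/M ratio from n Jl atoms is n · q/p = n · 0.153/0.847.
n = 0.5419 × 0.847/0.153 = 3.00 ≈ 3

3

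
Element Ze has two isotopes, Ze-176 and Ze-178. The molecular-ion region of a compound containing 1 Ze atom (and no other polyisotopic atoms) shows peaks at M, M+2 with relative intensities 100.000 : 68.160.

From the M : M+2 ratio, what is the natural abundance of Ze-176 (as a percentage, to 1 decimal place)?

Let p = fractional abundance of Ze-176. I(M+2)/I(M) = [C(1,1)·p^0·(1−p)] / p^1 = 1·(1−p)/p = 68.160/100.000 = 0.6816
(1−p)/p = 0.6816/1 = 0.6816  ⇒  p = 1/(1 + 0.6816) = 0.5947
Ze-176: 59.5%, Ze-178: 40.5%.

59.5%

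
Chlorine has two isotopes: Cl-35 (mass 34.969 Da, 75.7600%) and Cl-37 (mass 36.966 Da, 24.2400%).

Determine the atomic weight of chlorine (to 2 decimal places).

Ar = Σ fᵢ·mᵢ = 0.757600 × 34.969 + 0.242400 × 36.966
= 26.4925 + 8.9606 = 35.4531 Da

35.45 Da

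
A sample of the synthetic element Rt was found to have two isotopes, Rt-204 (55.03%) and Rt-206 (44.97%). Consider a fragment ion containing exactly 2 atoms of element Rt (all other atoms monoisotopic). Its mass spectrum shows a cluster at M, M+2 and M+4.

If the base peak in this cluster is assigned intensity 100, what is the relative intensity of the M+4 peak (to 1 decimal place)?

Binomial terms of (0.5503 + 0.4497)^2: M 0.3028, M+2 0.4949, M+4 0.2022 → M+2 is the base peak.
P(M+2) = C(2,1) × 0.5503^1 × 0.4497^1 = 2 × 0.5503 × 0.4497 = 0.494940 (base)
P(M+4) = C(2,2) × 0.5503^0 × 0.4497^2 = 1 × 1.0000 × 0.20223009 = 0.202230
Relative intensity = 0.202230 / 0.494940 × 100 = 40.9

40.9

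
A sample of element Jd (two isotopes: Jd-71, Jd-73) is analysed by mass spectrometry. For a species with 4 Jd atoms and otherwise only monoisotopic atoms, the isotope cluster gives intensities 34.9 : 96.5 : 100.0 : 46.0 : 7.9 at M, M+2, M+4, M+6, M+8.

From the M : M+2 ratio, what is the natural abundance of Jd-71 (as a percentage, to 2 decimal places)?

If p is the fraction of Jd that is Jd-71, then I(M+2)/I(M) = [C(4,1)·p^3·(1−p)] / p^4 = 4·(1−p)/p = 96.5/34.9 = 2.7650
(1−p)/p = 2.7650/4 = 0.6913  ⇒  p = 1/(1 + 0.6913) = 0.5913
Jd-71: 59.13%, Jd-73: 40.87%.

59.13%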